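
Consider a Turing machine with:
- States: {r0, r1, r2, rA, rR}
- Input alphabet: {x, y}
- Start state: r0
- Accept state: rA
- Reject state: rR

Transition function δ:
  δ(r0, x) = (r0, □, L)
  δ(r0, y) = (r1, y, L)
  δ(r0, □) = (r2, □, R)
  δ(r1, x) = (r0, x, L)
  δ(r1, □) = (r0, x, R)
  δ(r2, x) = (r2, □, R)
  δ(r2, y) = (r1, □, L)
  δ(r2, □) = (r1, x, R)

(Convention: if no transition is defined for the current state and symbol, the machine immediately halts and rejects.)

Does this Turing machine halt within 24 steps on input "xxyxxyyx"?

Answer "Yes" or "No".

Execution trace:
Initial: [r0]xxyxxyyx
Step 1: δ(r0, x) = (r0, □, L) → [r0]□□xyxxyyx
Step 2: δ(r0, □) = (r2, □, R) → □[r2]□xyxxyyx
Step 3: δ(r2, □) = (r1, x, R) → □x[r1]xyxxyyx
Step 4: δ(r1, x) = (r0, x, L) → □[r0]xxyxxyyx
Step 5: δ(r0, x) = (r0, □, L) → [r0]□□xyxxyyx
Step 6: δ(r0, □) = (r2, □, R) → □[r2]□xyxxyyx
Step 7: δ(r2, □) = (r1, x, R) → □x[r1]xyxxyyx
Step 8: δ(r1, x) = (r0, x, L) → □[r0]xxyxxyyx
Step 9: δ(r0, x) = (r0, □, L) → [r0]□□xyxxyyx
Step 10: δ(r0, □) = (r2, □, R) → □[r2]□xyxxyyx
Step 11: δ(r2, □) = (r1, x, R) → □x[r1]xyxxyyx
Step 12: δ(r1, x) = (r0, x, L) → □[r0]xxyxxyyx
Step 13: δ(r0, x) = (r0, □, L) → [r0]□□xyxxyyx
Step 14: δ(r0, □) = (r2, □, R) → □[r2]□xyxxyyx
Step 15: δ(r2, □) = (r1, x, R) → □x[r1]xyxxyyx
Step 16: δ(r1, x) = (r0, x, L) → □[r0]xxyxxyyx
Step 17: δ(r0, x) = (r0, □, L) → [r0]□□xyxxyyx
Step 18: δ(r0, □) = (r2, □, R) → □[r2]□xyxxyyx
Step 19: δ(r2, □) = (r1, x, R) → □x[r1]xyxxyyx
Step 20: δ(r1, x) = (r0, x, L) → □[r0]xxyxxyyx
Step 21: δ(r0, x) = (r0, □, L) → [r0]□□xyxxyyx
Step 22: δ(r0, □) = (r2, □, R) → □[r2]□xyxxyyx
Step 23: δ(r2, □) = (r1, x, R) → □x[r1]xyxxyyx
Step 24: δ(r1, x) = (r0, x, L) → □[r0]xxyxxyyx

The machine has not reached a halting state after 24 steps.
The machine did not halt within the 24-step bound.

Answer: No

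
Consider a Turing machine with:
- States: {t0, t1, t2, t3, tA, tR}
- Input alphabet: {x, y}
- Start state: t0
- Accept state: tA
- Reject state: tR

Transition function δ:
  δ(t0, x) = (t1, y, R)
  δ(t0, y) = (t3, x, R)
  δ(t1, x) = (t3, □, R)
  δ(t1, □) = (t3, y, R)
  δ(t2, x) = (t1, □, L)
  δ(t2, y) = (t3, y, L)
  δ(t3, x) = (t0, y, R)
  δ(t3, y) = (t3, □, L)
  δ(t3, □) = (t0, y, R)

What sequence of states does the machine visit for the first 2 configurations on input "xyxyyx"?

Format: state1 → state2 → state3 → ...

Execution trace:
Initial: [t0]xyxyyx
Step 1: δ(t0, x) = (t1, y, R) → y[t1]yxyyx

No transition is defined for δ(t1, y). By convention the machine halts and rejects.

State sequence: t0 → t1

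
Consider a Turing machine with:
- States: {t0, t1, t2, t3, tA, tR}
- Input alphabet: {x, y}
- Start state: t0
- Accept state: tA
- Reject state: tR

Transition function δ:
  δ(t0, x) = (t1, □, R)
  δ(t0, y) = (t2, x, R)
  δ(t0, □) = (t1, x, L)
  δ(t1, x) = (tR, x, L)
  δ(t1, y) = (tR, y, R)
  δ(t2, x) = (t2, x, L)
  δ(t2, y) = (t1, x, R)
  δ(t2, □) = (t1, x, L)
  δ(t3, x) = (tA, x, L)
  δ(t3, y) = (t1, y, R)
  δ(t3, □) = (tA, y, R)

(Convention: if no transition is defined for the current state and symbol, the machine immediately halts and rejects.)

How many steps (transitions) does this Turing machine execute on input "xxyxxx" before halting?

Execution trace:
Initial: [t0]xxyxxx
Step 1: δ(t0, x) = (t1, □, R) → □[t1]xyxxx
Step 2: δ(t1, x) = (tR, x, L) → [tR]□xyxxx

The machine reaches the reject state tR and halts.

The machine executed 2 steps before halting.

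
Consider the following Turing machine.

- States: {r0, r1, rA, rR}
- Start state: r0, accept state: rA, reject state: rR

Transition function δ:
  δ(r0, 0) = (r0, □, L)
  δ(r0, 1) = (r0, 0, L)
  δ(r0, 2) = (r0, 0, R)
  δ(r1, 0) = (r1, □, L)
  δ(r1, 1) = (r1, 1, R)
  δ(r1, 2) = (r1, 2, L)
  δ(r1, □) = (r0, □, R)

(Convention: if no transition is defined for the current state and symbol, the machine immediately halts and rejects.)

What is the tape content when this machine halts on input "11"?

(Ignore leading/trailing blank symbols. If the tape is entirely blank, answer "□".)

Execution trace:
Initial: [r0]11
Step 1: δ(r0, 1) = (r0, 0, L) → [r0]□01

No transition is defined for δ(r0, □). By convention the machine halts and rejects.

Final tape (ignoring leading/trailing blanks): 01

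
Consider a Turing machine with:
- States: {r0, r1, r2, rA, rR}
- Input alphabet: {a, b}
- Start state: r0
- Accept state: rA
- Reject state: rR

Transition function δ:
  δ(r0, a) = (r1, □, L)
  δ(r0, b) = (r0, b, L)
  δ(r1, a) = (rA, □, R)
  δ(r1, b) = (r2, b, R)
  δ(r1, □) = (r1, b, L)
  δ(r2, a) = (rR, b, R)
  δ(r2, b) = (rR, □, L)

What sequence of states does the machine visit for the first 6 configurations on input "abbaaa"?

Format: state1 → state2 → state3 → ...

Execution trace:
Initial: [r0]abbaaa
Step 1: δ(r0, a) = (r1, □, L) → [r1]□□bbaaa
Step 2: δ(r1, □) = (r1, b, L) → [r1]□b□bbaaa
Step 3: δ(r1, □) = (r1, b, L) → [r1]□bb□bbaaa
Step 4: δ(r1, □) = (r1, b, L) → [r1]□bbb□bbaaa
Step 5: δ(r1, □) = (r1, b, L) → [r1]□bbbb□bbaaa

State sequence: r0 → r1 → r1 → r1 → r1 → r1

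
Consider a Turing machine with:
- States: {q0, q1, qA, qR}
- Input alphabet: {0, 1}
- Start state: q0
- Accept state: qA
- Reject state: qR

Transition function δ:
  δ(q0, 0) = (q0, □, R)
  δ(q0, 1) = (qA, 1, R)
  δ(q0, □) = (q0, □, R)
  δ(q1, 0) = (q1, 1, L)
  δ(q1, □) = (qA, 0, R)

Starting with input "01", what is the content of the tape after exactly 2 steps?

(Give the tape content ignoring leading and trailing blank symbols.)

Execution trace:
Initial: [q0]01
Step 1: δ(q0, 0) = (q0, □, R) → □[q0]1
Step 2: δ(q0, 1) = (qA, 1, R) → □1[qA]□

The machine reaches the accept state qA and halts.

After 2 steps, the tape (ignoring leading/trailing blanks) is: 1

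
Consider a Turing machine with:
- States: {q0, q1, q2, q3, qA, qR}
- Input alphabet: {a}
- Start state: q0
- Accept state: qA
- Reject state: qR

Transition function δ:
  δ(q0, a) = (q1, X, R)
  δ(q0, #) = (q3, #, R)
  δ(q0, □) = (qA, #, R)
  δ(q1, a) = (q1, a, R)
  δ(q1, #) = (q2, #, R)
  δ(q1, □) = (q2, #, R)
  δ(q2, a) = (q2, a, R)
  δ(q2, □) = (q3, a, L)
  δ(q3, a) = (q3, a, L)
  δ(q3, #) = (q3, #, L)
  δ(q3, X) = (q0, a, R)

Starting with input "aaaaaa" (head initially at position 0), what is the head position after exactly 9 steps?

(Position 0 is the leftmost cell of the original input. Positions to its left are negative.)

Execution trace (head position shown):
Step 0: [q0]aaaaaa  (head at position 0)
Step 1: move right → X[q1]aaaaa  (head at position 1)
Step 2: move right → Xa[q1]aaaa  (head at position 2)
Step 3: move right → Xaa[q1]aaa  (head at position 3)
Step 4: move right → Xaaa[q1]aa  (head at position 4)
Step 5: move right → Xaaaa[q1]a  (head at position 5)
Step 6: move right → Xaaaaa[q1]□  (head at position 6)
Step 7: move right → Xaaaaa#[q2]□  (head at position 7)
Step 8: move left → Xaaaaa[q3]#a  (head at position 6)
Step 9: move left → Xaaaa[q3]a#a  (head at position 5)

After 9 steps, the head is at position 5.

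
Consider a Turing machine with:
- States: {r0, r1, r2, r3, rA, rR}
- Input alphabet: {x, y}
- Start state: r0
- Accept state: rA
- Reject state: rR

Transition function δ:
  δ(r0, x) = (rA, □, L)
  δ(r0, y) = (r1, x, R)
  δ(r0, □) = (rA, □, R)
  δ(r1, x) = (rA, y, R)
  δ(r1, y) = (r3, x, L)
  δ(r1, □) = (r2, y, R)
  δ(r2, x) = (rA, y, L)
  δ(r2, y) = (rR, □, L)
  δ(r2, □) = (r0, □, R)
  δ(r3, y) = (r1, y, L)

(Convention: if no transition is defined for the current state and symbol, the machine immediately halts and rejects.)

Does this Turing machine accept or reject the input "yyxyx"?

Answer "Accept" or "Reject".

Execution trace:
Initial: [r0]yyxyx
Step 1: δ(r0, y) = (r1, x, R) → x[r1]yxyx
Step 2: δ(r1, y) = (r3, x, L) → [r3]xxxyx

No transition is defined for δ(r3, x). By convention the machine halts and rejects.

Answer: Reject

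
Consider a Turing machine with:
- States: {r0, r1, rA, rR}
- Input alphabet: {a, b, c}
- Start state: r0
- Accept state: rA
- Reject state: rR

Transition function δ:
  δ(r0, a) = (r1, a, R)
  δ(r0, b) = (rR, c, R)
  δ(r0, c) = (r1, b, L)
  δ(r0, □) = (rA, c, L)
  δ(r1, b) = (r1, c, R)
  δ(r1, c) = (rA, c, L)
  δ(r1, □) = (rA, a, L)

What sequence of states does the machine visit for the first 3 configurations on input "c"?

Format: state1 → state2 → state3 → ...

Execution trace:
Initial: [r0]c
Step 1: δ(r0, c) = (r1, b, L) → [r1]□b
Step 2: δ(r1, □) = (rA, a, L) → [rA]□ab

The machine reaches the accept state rA and halts.

State sequence: r0 → r1 → rA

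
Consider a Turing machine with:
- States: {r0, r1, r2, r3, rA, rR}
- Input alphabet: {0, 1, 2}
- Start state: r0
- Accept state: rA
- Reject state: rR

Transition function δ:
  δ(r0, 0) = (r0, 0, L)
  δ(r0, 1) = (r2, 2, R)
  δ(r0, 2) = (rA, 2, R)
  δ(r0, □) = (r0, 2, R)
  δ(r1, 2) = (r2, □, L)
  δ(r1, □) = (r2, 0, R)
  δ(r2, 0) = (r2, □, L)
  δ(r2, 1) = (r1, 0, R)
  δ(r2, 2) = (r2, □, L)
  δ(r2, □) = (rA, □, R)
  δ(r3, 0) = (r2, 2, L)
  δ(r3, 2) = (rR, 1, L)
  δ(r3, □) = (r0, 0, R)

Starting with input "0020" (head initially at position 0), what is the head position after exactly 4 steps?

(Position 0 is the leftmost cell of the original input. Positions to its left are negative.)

Execution trace (head position shown):
Step 0: [r0]0020  (head at position 0)
Step 1: move left → [r0]□0020  (head at position -1)
Step 2: move right → 2[r0]0020  (head at position 0)
Step 3: move left → [r0]20020  (head at position -1)
Step 4: move right → 2[rA]0020  (head at position 0)

After 4 steps, the head is at position 0.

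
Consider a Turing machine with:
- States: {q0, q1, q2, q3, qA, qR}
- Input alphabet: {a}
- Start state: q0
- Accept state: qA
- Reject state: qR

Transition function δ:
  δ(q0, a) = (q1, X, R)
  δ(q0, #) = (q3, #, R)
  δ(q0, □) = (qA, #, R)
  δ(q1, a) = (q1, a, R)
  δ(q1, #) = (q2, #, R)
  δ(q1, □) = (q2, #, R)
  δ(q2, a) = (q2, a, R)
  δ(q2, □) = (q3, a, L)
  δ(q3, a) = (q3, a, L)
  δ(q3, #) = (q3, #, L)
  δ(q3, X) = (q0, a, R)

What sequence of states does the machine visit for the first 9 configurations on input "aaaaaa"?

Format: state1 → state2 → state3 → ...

Execution trace:
Initial: [q0]aaaaaa
Step 1: δ(q0, a) = (q1, X, R) → X[q1]aaaaa
Step 2: δ(q1, a) = (q1, a, R) → Xa[q1]aaaa
Step 3: δ(q1, a) = (q1, a, R) → Xaa[q1]aaa
Step 4: δ(q1, a) = (q1, a, R) → Xaaa[q1]aa
Step 5: δ(q1, a) = (q1, a, R) → Xaaaa[q1]a
Step 6: δ(q1, a) = (q1, a, R) → Xaaaaa[q1]□
Step 7: δ(q1, □) = (q2, #, R) → Xaaaaa#[q2]□
Step 8: δ(q2, □) = (q3, a, L) → Xaaaaa[q3]#a

State sequence: q0 → q1 → q1 → q1 → q1 → q1 → q1 → q2 → q3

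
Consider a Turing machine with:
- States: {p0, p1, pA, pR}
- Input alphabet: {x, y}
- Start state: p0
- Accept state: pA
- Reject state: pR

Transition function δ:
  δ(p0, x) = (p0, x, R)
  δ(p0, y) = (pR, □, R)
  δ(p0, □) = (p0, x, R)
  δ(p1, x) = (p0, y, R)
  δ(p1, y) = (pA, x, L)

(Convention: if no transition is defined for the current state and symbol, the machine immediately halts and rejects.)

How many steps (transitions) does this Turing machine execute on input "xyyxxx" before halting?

Execution trace:
Initial: [p0]xyyxxx
Step 1: δ(p0, x) = (p0, x, R) → x[p0]yyxxx
Step 2: δ(p0, y) = (pR, □, R) → x□[pR]yxxx

The machine reaches the reject state pR and halts.

The machine executed 2 steps before halting.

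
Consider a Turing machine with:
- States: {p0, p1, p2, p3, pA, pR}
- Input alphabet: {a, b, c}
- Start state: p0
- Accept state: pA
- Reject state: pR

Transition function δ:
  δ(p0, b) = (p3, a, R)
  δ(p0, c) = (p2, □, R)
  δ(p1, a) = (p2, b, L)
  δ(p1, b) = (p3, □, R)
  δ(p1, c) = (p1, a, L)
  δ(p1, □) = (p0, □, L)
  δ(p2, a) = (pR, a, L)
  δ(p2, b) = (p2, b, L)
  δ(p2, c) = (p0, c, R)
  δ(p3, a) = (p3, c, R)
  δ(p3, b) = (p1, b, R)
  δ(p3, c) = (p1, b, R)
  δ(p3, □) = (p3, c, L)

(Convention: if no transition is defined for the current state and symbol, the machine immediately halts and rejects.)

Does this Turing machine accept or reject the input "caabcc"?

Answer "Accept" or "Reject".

Execution trace:
Initial: [p0]caabcc
Step 1: δ(p0, c) = (p2, □, R) → □[p2]aabcc
Step 2: δ(p2, a) = (pR, a, L) → [pR]□aabcc

The machine reaches the reject state pR and halts.

Answer: Reject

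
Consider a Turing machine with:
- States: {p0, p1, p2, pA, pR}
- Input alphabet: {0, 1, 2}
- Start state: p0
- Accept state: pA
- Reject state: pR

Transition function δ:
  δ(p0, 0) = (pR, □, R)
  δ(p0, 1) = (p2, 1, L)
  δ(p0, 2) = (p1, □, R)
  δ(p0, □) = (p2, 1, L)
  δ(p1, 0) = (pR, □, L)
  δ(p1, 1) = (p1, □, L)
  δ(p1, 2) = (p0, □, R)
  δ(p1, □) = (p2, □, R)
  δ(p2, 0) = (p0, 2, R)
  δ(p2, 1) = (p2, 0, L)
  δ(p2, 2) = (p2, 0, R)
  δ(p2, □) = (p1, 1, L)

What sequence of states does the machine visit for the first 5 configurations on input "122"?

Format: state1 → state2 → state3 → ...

Execution trace:
Initial: [p0]122
Step 1: δ(p0, 1) = (p2, 1, L) → [p2]□122
Step 2: δ(p2, □) = (p1, 1, L) → [p1]□1122
Step 3: δ(p1, □) = (p2, □, R) → □[p2]1122
Step 4: δ(p2, 1) = (p2, 0, L) → [p2]□0122

State sequence: p0 → p2 → p1 → p2 → p2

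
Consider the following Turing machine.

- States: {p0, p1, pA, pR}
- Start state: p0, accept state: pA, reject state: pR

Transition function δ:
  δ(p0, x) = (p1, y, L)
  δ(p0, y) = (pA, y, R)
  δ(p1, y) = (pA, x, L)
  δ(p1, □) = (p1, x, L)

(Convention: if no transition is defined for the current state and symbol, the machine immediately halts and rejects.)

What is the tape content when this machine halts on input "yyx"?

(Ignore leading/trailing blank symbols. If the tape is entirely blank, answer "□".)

Execution trace:
Initial: [p0]yyx
Step 1: δ(p0, y) = (pA, y, R) → y[pA]yx

The machine reaches the accept state pA and halts.

Final tape (ignoring leading/trailing blanks): yyx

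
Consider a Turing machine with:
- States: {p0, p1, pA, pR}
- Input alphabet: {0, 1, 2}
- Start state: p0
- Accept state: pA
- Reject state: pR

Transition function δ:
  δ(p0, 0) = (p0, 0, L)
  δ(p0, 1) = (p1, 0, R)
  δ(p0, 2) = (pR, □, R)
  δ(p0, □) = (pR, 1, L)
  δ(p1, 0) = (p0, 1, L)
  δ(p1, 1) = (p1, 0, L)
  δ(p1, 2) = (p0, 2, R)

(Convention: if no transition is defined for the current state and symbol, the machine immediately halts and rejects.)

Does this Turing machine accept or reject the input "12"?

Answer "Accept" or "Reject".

Execution trace:
Initial: [p0]12
Step 1: δ(p0, 1) = (p1, 0, R) → 0[p1]2
Step 2: δ(p1, 2) = (p0, 2, R) → 02[p0]□
Step 3: δ(p0, □) = (pR, 1, L) → 0[pR]21

The machine reaches the reject state pR and halts.

Answer: Reject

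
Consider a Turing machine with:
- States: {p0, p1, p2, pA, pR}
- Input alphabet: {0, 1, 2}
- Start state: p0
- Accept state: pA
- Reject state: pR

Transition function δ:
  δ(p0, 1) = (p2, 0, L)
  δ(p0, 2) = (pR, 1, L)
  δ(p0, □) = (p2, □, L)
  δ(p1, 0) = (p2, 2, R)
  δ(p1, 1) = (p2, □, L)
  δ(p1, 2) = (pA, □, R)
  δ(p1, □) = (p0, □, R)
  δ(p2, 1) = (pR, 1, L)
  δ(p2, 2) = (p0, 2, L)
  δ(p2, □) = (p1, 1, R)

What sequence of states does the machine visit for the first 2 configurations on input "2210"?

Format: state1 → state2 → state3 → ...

Execution trace:
Initial: [p0]2210
Step 1: δ(p0, 2) = (pR, 1, L) → [pR]□1210

The machine reaches the reject state pR and halts.

State sequence: p0 → pR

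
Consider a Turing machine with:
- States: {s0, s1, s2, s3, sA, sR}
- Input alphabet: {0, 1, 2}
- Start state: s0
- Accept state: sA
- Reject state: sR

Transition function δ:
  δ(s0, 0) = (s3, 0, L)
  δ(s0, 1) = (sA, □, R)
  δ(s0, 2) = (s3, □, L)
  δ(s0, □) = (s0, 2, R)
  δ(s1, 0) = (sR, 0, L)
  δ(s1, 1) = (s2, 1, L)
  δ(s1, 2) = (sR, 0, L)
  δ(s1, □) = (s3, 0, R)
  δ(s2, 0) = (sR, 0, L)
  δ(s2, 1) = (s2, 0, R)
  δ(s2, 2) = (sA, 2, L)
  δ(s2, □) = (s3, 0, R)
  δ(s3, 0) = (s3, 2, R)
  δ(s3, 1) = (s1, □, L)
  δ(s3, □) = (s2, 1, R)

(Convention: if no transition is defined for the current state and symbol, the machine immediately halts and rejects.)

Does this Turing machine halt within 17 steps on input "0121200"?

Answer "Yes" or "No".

Execution trace:
Initial: [s0]0121200
Step 1: δ(s0, 0) = (s3, 0, L) → [s3]□0121200
Step 2: δ(s3, □) = (s2, 1, R) → 1[s2]0121200
Step 3: δ(s2, 0) = (sR, 0, L) → [sR]10121200

The machine reaches the reject state sR and halts.
The machine halted after 3 steps (within the 17-step bound).

Answer: Yes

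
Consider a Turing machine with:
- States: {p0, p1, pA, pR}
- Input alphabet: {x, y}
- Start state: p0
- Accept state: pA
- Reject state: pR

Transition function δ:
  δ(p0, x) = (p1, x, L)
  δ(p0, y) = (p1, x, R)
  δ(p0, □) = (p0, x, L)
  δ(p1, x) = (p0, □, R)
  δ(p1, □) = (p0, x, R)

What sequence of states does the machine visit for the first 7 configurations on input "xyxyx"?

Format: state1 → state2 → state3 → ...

Execution trace:
Initial: [p0]xyxyx
Step 1: δ(p0, x) = (p1, x, L) → [p1]□xyxyx
Step 2: δ(p1, □) = (p0, x, R) → x[p0]xyxyx
Step 3: δ(p0, x) = (p1, x, L) → [p1]xxyxyx
Step 4: δ(p1, x) = (p0, □, R) → □[p0]xyxyx
Step 5: δ(p0, x) = (p1, x, L) → [p1]□xyxyx
Step 6: δ(p1, □) = (p0, x, R) → x[p0]xyxyx

State sequence: p0 → p1 → p0 → p1 → p0 → p1 → p0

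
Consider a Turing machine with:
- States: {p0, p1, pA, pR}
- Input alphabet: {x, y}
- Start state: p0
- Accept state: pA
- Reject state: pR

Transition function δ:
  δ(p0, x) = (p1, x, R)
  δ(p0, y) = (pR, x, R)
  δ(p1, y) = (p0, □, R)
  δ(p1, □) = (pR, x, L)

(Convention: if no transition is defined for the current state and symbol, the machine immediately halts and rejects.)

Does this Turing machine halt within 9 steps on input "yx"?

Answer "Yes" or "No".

Execution trace:
Initial: [p0]yx
Step 1: δ(p0, y) = (pR, x, R) → x[pR]x

The machine reaches the reject state pR and halts.
The machine halted after 1 step (within the 9-step bound).

Answer: Yes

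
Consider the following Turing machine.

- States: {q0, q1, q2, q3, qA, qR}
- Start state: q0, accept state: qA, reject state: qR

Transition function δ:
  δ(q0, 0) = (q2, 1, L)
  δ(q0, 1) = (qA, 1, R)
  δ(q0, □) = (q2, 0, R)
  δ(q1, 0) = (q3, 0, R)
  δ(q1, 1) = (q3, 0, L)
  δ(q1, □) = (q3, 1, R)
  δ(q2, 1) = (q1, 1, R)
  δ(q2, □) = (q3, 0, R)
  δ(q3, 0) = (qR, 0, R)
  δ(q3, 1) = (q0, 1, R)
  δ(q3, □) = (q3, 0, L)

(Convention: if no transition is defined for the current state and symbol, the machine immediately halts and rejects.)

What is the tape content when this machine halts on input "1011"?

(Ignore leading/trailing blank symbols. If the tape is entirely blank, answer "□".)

Execution trace:
Initial: [q0]1011
Step 1: δ(q0, 1) = (qA, 1, R) → 1[qA]011

The machine reaches the accept state qA and halts.

Final tape (ignoring leading/trailing blanks): 1011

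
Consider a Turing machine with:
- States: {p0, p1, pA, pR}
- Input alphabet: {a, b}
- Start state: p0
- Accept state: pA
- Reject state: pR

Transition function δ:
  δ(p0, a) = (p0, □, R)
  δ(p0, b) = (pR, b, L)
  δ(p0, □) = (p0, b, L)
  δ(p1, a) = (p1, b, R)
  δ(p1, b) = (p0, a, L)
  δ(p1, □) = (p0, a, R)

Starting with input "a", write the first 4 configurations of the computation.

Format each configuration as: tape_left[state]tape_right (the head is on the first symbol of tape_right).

Transitions applied:
Step 1: δ(p0, a) = (p0, □, R)
Step 2: δ(p0, □) = (p0, b, L)
Step 3: δ(p0, □) = (p0, b, L)

The first 4 configurations are:
[p0]a ⊢ □[p0]□ ⊢ [p0]□b ⊢ [p0]□bb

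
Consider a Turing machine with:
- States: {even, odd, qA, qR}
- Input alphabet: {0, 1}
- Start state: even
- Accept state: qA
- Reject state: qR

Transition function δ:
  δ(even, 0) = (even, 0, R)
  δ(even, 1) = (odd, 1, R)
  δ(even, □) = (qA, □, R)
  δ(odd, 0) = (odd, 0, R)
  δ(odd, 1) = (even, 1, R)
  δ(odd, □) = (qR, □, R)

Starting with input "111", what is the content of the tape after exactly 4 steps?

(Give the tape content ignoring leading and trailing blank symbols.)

Execution trace:
Initial: [even]111
Step 1: δ(even, 1) = (odd, 1, R) → 1[odd]11
Step 2: δ(odd, 1) = (even, 1, R) → 11[even]1
Step 3: δ(even, 1) = (odd, 1, R) → 111[odd]□
Step 4: δ(odd, □) = (qR, □, R) → 111□[qR]□

The machine reaches the reject state qR and halts.

After 4 steps, the tape (ignoring leading/trailing blanks) is: 111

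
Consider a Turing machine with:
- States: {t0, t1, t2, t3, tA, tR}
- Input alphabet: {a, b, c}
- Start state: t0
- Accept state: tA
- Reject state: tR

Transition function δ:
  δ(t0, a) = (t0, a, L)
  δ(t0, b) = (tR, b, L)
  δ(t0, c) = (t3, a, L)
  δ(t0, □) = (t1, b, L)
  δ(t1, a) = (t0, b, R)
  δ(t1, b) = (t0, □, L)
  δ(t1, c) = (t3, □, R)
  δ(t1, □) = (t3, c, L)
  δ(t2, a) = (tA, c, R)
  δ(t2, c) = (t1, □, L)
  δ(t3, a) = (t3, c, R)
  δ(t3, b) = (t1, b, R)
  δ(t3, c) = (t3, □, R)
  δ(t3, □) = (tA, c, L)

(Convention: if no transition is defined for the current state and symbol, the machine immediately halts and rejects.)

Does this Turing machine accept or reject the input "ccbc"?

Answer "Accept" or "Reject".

Execution trace:
Initial: [t0]ccbc
Step 1: δ(t0, c) = (t3, a, L) → [t3]□acbc
Step 2: δ(t3, □) = (tA, c, L) → [tA]□cacbc

The machine reaches the accept state tA and halts.

Answer: Accept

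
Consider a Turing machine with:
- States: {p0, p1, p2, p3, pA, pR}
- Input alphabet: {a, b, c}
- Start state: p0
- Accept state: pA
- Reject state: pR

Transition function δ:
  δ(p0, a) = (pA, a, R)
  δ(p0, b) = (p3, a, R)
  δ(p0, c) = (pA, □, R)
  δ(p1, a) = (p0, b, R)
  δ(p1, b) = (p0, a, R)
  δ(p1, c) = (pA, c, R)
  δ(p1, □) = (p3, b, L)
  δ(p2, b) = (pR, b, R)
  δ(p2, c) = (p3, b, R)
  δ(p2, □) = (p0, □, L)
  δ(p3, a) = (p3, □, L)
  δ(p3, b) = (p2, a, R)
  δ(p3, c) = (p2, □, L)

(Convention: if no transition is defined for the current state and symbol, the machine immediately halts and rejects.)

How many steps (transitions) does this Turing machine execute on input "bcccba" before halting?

Execution trace:
Initial: [p0]bcccba
Step 1: δ(p0, b) = (p3, a, R) → a[p3]cccba
Step 2: δ(p3, c) = (p2, □, L) → [p2]a□ccba

No transition is defined for δ(p2, a). By convention the machine halts and rejects.

The machine executed 2 steps before halting.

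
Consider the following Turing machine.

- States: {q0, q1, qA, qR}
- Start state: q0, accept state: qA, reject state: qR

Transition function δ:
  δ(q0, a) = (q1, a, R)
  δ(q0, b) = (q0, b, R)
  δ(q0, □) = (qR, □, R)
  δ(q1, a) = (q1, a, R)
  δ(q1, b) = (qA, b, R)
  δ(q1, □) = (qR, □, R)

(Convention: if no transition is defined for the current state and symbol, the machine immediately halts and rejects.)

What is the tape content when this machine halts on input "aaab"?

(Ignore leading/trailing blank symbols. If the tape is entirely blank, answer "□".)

Execution trace:
Initial: [q0]aaab
Step 1: δ(q0, a) = (q1, a, R) → a[q1]aab
Step 2: δ(q1, a) = (q1, a, R) → aa[q1]ab
Step 3: δ(q1, a) = (q1, a, R) → aaa[q1]b
Step 4: δ(q1, b) = (qA, b, R) → aaab[qA]□

The machine reaches the accept state qA and halts.

Final tape (ignoring leading/trailing blanks): aaab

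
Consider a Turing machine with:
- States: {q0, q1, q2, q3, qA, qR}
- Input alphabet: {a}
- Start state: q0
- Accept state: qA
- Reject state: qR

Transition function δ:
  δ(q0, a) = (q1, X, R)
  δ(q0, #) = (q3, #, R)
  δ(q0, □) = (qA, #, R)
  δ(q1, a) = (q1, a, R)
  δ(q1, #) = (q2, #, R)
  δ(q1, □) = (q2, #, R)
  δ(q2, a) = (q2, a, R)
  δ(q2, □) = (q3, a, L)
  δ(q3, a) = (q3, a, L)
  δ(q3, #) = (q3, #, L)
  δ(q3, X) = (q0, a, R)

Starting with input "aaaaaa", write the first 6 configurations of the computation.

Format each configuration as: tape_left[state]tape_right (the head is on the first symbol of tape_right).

Transitions applied:
Step 1: δ(q0, a) = (q1, X, R)
Step 2: δ(q1, a) = (q1, a, R)
Step 3: δ(q1, a) = (q1, a, R)
Step 4: δ(q1, a) = (q1, a, R)
Step 5: δ(q1, a) = (q1, a, R)

The first 6 configurations are:
[q0]aaaaaa ⊢ X[q1]aaaaa ⊢ Xa[q1]aaaa ⊢ Xaa[q1]aaa ⊢ Xaaa[q1]aa ⊢ Xaaaa[q1]a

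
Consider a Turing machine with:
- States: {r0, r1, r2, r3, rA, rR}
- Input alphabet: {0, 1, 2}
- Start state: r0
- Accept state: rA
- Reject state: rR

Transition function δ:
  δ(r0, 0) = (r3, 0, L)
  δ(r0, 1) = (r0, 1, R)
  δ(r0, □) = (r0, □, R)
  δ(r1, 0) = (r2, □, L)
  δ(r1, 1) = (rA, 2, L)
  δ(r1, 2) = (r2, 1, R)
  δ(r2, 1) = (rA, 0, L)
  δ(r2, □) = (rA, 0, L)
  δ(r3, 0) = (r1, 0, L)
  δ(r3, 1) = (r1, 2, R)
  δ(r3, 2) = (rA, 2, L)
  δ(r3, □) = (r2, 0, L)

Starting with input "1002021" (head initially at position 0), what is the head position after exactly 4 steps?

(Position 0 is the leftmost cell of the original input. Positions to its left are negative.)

Execution trace (head position shown):
Step 0: [r0]1002021  (head at position 0)
Step 1: move right → 1[r0]002021  (head at position 1)
Step 2: move left → [r3]1002021  (head at position 0)
Step 3: move right → 2[r1]002021  (head at position 1)
Step 4: move left → [r2]2□02021  (head at position 0)

After 4 steps, the head is at position 0.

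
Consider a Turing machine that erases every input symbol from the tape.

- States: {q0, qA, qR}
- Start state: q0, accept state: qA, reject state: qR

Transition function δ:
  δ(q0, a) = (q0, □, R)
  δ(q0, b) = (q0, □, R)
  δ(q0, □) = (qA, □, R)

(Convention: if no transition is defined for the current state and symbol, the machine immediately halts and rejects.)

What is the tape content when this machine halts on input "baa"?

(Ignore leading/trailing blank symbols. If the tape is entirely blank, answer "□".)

Execution trace:
Initial: [q0]baa
Step 1: δ(q0, b) = (q0, □, R) → □[q0]aa
Step 2: δ(q0, a) = (q0, □, R) → □□[q0]a
Step 3: δ(q0, a) = (q0, □, R) → □□□[q0]□
Step 4: δ(q0, □) = (qA, □, R) → □□□□[qA]□

The machine reaches the accept state qA and halts.

Final tape (ignoring leading/trailing blanks): □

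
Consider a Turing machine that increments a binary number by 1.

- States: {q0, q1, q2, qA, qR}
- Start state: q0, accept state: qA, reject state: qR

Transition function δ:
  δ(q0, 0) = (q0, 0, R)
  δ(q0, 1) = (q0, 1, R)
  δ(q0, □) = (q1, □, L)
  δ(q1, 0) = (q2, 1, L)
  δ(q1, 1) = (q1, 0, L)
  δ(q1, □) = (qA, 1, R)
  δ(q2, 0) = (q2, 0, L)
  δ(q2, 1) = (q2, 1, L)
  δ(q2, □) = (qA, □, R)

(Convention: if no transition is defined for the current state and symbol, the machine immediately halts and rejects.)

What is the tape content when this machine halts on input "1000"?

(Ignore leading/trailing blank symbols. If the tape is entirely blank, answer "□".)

Execution trace:
Initial: [q0]1000
Step 1: δ(q0, 1) = (q0, 1, R) → 1[q0]000
Step 2: δ(q0, 0) = (q0, 0, R) → 10[q0]00
Step 3: δ(q0, 0) = (q0, 0, R) → 100[q0]0
Step 4: δ(q0, 0) = (q0, 0, R) → 1000[q0]□
Step 5: δ(q0, □) = (q1, □, L) → 100[q1]0□
Step 6: δ(q1, 0) = (q2, 1, L) → 10[q2]01□
Step 7: δ(q2, 0) = (q2, 0, L) → 1[q2]001□
Step 8: δ(q2, 0) = (q2, 0, L) → [q2]1001□
Step 9: δ(q2, 1) = (q2, 1, L) → [q2]□1001□
Step 10: δ(q2, □) = (qA, □, R) → □[qA]1001□

The machine reaches the accept state qA and halts.

Final tape (ignoring leading/trailing blanks): 1001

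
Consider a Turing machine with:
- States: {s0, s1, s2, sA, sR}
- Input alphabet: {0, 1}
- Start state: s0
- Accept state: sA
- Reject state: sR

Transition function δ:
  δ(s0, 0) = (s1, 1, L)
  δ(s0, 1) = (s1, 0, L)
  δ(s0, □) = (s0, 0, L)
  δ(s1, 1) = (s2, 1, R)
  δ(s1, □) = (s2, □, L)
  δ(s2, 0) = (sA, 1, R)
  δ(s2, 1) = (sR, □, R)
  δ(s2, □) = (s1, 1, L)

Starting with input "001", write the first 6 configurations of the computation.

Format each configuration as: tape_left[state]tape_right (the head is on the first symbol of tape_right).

Transitions applied:
Step 1: δ(s0, 0) = (s1, 1, L)
Step 2: δ(s1, □) = (s2, □, L)
Step 3: δ(s2, □) = (s1, 1, L)
Step 4: δ(s1, □) = (s2, □, L)
Step 5: δ(s2, □) = (s1, 1, L)

The first 6 configurations are:
[s0]001 ⊢ [s1]□101 ⊢ [s2]□□101 ⊢ [s1]□1□101 ⊢ [s2]□□1□101 ⊢ [s1]□1□1□101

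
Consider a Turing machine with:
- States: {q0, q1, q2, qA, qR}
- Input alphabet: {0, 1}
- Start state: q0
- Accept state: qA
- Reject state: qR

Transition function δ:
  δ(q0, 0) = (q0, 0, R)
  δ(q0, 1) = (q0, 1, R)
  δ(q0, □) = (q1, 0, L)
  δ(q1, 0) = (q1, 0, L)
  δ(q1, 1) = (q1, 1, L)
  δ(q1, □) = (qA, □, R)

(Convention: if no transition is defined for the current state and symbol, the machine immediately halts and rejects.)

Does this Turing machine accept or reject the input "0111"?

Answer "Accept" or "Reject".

Execution trace:
Initial: [q0]0111
Step 1: δ(q0, 0) = (q0, 0, R) → 0[q0]111
Step 2: δ(q0, 1) = (q0, 1, R) → 01[q0]11
Step 3: δ(q0, 1) = (q0, 1, R) → 011[q0]1
Step 4: δ(q0, 1) = (q0, 1, R) → 0111[q0]□
Step 5: δ(q0, □) = (q1, 0, L) → 011[q1]10
Step 6: δ(q1, 1) = (q1, 1, L) → 01[q1]110
Step 7: δ(q1, 1) = (q1, 1, L) → 0[q1]1110
Step 8: δ(q1, 1) = (q1, 1, L) → [q1]01110
Step 9: δ(q1, 0) = (q1, 0, L) → [q1]□01110
Step 10: δ(q1, □) = (qA, □, R) → □[qA]01110

The machine reaches the accept state qA and halts.

Answer: Accept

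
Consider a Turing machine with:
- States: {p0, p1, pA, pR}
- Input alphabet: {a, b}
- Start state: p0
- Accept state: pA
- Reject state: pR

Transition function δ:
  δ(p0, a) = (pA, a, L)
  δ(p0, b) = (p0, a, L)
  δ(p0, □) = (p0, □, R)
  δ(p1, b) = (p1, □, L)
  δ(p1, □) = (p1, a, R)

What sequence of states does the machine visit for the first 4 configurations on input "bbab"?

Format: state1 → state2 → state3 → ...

Execution trace:
Initial: [p0]bbab
Step 1: δ(p0, b) = (p0, a, L) → [p0]□abab
Step 2: δ(p0, □) = (p0, □, R) → □[p0]abab
Step 3: δ(p0, a) = (pA, a, L) → [pA]□abab

The machine reaches the accept state pA and halts.

State sequence: p0 → p0 → p0 → pA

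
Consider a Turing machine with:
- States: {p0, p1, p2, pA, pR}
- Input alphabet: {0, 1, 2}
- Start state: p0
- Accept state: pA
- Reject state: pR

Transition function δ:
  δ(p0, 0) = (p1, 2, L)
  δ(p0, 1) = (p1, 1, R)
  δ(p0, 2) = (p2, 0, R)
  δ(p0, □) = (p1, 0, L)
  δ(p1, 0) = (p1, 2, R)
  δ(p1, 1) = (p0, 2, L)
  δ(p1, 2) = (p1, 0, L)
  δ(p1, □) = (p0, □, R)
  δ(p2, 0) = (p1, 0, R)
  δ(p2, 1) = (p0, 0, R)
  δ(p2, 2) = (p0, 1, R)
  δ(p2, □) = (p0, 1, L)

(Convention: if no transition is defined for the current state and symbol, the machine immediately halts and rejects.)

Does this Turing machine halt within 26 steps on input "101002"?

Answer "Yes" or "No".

Execution trace:
Initial: [p0]101002
Step 1: δ(p0, 1) = (p1, 1, R) → 1[p1]01002
Step 2: δ(p1, 0) = (p1, 2, R) → 12[p1]1002
Step 3: δ(p1, 1) = (p0, 2, L) → 1[p0]22002
Step 4: δ(p0, 2) = (p2, 0, R) → 10[p2]2002
Step 5: δ(p2, 2) = (p0, 1, R) → 101[p0]002
Step 6: δ(p0, 0) = (p1, 2, L) → 10[p1]1202
Step 7: δ(p1, 1) = (p0, 2, L) → 1[p0]02202
Step 8: δ(p0, 0) = (p1, 2, L) → [p1]122202
Step 9: δ(p1, 1) = (p0, 2, L) → [p0]□222202
Step 10: δ(p0, □) = (p1, 0, L) → [p1]□0222202
Step 11: δ(p1, □) = (p0, □, R) → □[p0]0222202
Step 12: δ(p0, 0) = (p1, 2, L) → [p1]□2222202
Step 13: δ(p1, □) = (p0, □, R) → □[p0]2222202
Step 14: δ(p0, 2) = (p2, 0, R) → □0[p2]222202
Step 15: δ(p2, 2) = (p0, 1, R) → □01[p0]22202
Step 16: δ(p0, 2) = (p2, 0, R) → □010[p2]2202
Step 17: δ(p2, 2) = (p0, 1, R) → □0101[p0]202
Step 18: δ(p0, 2) = (p2, 0, R) → □01010[p2]02
Step 19: δ(p2, 0) = (p1, 0, R) → □010100[p1]2
Step 20: δ(p1, 2) = (p1, 0, L) → □01010[p1]00
Step 21: δ(p1, 0) = (p1, 2, R) → □010102[p1]0
Step 22: δ(p1, 0) = (p1, 2, R) → □0101022[p1]□
Step 23: δ(p1, □) = (p0, □, R) → □0101022□[p0]□
Step 24: δ(p0, □) = (p1, 0, L) → □0101022[p1]□0
Step 25: δ(p1, □) = (p0, □, R) → □0101022□[p0]0
Step 26: δ(p0, 0) = (p1, 2, L) → □0101022[p1]□2

The machine has not reached a halting state after 26 steps.
The machine did not halt within the 26-step bound.

Answer: No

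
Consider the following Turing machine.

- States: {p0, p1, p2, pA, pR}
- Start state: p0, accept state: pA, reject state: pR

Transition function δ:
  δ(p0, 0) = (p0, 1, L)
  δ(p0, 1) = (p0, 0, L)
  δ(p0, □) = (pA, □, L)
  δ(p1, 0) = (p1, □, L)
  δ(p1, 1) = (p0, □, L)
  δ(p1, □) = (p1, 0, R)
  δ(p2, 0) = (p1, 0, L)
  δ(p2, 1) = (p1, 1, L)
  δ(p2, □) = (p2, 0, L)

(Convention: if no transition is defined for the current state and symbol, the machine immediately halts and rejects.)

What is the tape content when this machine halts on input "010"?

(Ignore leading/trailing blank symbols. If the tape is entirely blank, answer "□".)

Execution trace:
Initial: [p0]010
Step 1: δ(p0, 0) = (p0, 1, L) → [p0]□110
Step 2: δ(p0, □) = (pA, □, L) → [pA]□□110

The machine reaches the accept state pA and halts.

Final tape (ignoring leading/trailing blanks): 110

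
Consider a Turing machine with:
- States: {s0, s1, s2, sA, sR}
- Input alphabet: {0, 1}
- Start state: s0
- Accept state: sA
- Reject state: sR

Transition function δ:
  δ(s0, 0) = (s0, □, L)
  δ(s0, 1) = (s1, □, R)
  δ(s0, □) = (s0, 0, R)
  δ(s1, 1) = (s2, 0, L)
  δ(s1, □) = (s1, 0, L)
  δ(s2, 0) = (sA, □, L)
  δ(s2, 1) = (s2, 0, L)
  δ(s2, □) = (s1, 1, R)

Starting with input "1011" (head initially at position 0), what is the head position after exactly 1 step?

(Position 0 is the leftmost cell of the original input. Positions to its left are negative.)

Execution trace (head position shown):
Step 0: [s0]1011  (head at position 0)
Step 1: move right → □[s1]011  (head at position 1)

After 1 step, the head is at position 1.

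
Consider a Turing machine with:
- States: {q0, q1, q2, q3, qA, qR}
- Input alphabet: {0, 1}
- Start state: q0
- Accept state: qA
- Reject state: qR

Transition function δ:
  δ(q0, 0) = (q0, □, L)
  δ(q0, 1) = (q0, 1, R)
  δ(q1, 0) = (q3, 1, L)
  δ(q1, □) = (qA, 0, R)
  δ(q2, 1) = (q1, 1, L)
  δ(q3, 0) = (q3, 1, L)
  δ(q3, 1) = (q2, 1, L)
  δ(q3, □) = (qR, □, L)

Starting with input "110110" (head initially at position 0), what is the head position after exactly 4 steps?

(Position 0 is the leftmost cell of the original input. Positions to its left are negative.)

Execution trace (head position shown):
Step 0: [q0]110110  (head at position 0)
Step 1: move right → 1[q0]10110  (head at position 1)
Step 2: move right → 11[q0]0110  (head at position 2)
Step 3: move left → 1[q0]1□110  (head at position 1)
Step 4: move right → 11[q0]□110  (head at position 2)

After 4 steps, the head is at position 2.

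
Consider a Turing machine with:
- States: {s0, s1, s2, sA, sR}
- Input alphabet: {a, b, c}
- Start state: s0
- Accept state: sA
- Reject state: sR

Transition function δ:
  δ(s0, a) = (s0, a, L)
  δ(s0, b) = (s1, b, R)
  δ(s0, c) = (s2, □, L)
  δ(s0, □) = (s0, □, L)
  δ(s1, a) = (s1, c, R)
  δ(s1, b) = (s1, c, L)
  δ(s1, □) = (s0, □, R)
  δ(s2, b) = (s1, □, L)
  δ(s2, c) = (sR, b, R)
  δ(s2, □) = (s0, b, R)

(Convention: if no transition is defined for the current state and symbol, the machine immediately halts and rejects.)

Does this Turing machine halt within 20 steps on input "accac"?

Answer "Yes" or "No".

Execution trace:
Initial: [s0]accac
Step 1: δ(s0, a) = (s0, a, L) → [s0]□accac
Step 2: δ(s0, □) = (s0, □, L) → [s0]□□accac
Step 3: δ(s0, □) = (s0, □, L) → [s0]□□□accac
Step 4: δ(s0, □) = (s0, □, L) → [s0]□□□□accac
Step 5: δ(s0, □) = (s0, □, L) → [s0]□□□□□accac
Step 6: δ(s0, □) = (s0, □, L) → [s0]□□□□□□accac
Step 7: δ(s0, □) = (s0, □, L) → [s0]□□□□□□□accac
Step 8: δ(s0, □) = (s0, □, L) → [s0]□□□□□□□□accac
Step 9: δ(s0, □) = (s0, □, L) → [s0]□□□□□□□□□accac
Step 10: δ(s0, □) = (s0, □, L) → [s0]□□□□□□□□□□accac
Step 11: δ(s0, □) = (s0, □, L) → [s0]□□□□□□□□□□□accac
Step 12: δ(s0, □) = (s0, □, L) → [s0]□□□□□□□□□□□□accac
Step 13: δ(s0, □) = (s0, □, L) → [s0]□□□□□□□□□□□□□accac
Step 14: δ(s0, □) = (s0, □, L) → [s0]□□□□□□□□□□□□□□accac
Step 15: δ(s0, □) = (s0, □, L) → [s0]□□□□□□□□□□□□□□□accac
Step 16: δ(s0, □) = (s0, □, L) → [s0]□□□□□□□□□□□□□□□□accac
Step 17: δ(s0, □) = (s0, □, L) → [s0]□□□□□□□□□□□□□□□□□accac
Step 18: δ(s0, □) = (s0, □, L) → [s0]□□□□□□□□□□□□□□□□□□accac
Step 19: δ(s0, □) = (s0, □, L) → [s0]□□□□□□□□□□□□□□□□□□□accac
Step 20: δ(s0, □) = (s0, □, L) → [s0]□□□□□□□□□□□□□□□□□□□□accac

The machine has not reached a halting state after 20 steps.
The machine did not halt within the 20-step bound.

Answer: No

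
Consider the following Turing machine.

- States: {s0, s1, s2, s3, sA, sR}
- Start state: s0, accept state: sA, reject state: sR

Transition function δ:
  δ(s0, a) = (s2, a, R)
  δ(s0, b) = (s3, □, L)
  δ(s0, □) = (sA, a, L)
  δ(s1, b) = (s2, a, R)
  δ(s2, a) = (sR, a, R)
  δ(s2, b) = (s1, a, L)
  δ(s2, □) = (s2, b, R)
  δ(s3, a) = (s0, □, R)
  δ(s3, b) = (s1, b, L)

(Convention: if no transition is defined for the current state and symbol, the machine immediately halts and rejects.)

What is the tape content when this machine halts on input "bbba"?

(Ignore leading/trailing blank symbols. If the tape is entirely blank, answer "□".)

Execution trace:
Initial: [s0]bbba
Step 1: δ(s0, b) = (s3, □, L) → [s3]□□bba

No transition is defined for δ(s3, □). By convention the machine halts and rejects.

Final tape (ignoring leading/trailing blanks): bba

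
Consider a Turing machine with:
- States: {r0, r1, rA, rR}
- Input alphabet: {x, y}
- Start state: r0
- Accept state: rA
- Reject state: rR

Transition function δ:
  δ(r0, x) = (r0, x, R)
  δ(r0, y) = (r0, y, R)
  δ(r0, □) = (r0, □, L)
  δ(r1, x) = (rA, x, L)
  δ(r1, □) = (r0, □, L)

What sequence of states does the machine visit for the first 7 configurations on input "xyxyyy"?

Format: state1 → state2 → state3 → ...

Execution trace:
Initial: [r0]xyxyyy
Step 1: δ(r0, x) = (r0, x, R) → x[r0]yxyyy
Step 2: δ(r0, y) = (r0, y, R) → xy[r0]xyyy
Step 3: δ(r0, x) = (r0, x, R) → xyx[r0]yyy
Step 4: δ(r0, y) = (r0, y, R) → xyxy[r0]yy
Step 5: δ(r0, y) = (r0, y, R) → xyxyy[r0]y
Step 6: δ(r0, y) = (r0, y, R) → xyxyyy[r0]□

State sequence: r0 → r0 → r0 → r0 → r0 → r0 → r0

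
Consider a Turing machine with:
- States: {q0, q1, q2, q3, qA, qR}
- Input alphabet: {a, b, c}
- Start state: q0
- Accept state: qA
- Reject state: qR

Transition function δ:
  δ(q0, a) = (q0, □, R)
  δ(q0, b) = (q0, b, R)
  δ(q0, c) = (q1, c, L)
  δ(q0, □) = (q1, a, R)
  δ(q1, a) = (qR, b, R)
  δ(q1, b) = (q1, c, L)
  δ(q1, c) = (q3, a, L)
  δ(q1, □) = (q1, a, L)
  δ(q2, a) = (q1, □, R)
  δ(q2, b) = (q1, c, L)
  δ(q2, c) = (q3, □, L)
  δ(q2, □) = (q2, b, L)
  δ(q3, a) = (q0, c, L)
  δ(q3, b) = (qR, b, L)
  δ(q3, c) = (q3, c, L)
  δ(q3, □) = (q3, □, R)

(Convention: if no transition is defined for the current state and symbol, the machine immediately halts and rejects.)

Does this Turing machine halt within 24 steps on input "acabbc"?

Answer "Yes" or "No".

Execution trace:
Initial: [q0]acabbc
Step 1: δ(q0, a) = (q0, □, R) → □[q0]cabbc
Step 2: δ(q0, c) = (q1, c, L) → [q1]□cabbc
Step 3: δ(q1, □) = (q1, a, L) → [q1]□acabbc
Step 4: δ(q1, □) = (q1, a, L) → [q1]□aacabbc
Step 5: δ(q1, □) = (q1, a, L) → [q1]□aaacabbc
Step 6: δ(q1, □) = (q1, a, L) → [q1]□aaaacabbc
Step 7: δ(q1, □) = (q1, a, L) → [q1]□aaaaacabbc
Step 8: δ(q1, □) = (q1, a, L) → [q1]□aaaaaacabbc
Step 9: δ(q1, □) = (q1, a, L) → [q1]□aaaaaaacabbc
Step 10: δ(q1, □) = (q1, a, L) → [q1]□aaaaaaaacabbc
Step 11: δ(q1, □) = (q1, a, L) → [q1]□aaaaaaaaacabbc
Step 12: δ(q1, □) = (q1, a, L) → [q1]□aaaaaaaaaacabbc
Step 13: δ(q1, □) = (q1, a, L) → [q1]□aaaaaaaaaaacabbc
Step 14: δ(q1, □) = (q1, a, L) → [q1]□aaaaaaaaaaaacabbc
Step 15: δ(q1, □) = (q1, a, L) → [q1]□aaaaaaaaaaaaacabbc
Step 16: δ(q1, □) = (q1, a, L) → [q1]□aaaaaaaaaaaaaacabbc
Step 17: δ(q1, □) = (q1, a, L) → [q1]□aaaaaaaaaaaaaaacabbc
Step 18: δ(q1, □) = (q1, a, L) → [q1]□aaaaaaaaaaaaaaaacabbc
Step 19: δ(q1, □) = (q1, a, L) → [q1]□aaaaaaaaaaaaaaaaacabbc
Step 20: δ(q1, □) = (q1, a, L) → [q1]□aaaaaaaaaaaaaaaaaacabbc
Step 21: δ(q1, □) = (q1, a, L) → [q1]□aaaaaaaaaaaaaaaaaaacabbc
Step 22: δ(q1, □) = (q1, a, L) → [q1]□aaaaaaaaaaaaaaaaaaaacabbc
Step 23: δ(q1, □) = (q1, a, L) → [q1]□aaaaaaaaaaaaaaaaaaaaacabbc
Step 24: δ(q1, □) = (q1, a, L) → [q1]□aaaaaaaaaaaaaaaaaaaaaacabbc

The machine has not reached a halting state after 24 steps.
The machine did not halt within the 24-step bound.

Answer: No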